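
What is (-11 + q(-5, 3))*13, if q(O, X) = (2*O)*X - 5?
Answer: -598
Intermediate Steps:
q(O, X) = -5 + 2*O*X (q(O, X) = 2*O*X - 5 = -5 + 2*O*X)
(-11 + q(-5, 3))*13 = (-11 + (-5 + 2*(-5)*3))*13 = (-11 + (-5 - 30))*13 = (-11 - 35)*13 = -46*13 = -598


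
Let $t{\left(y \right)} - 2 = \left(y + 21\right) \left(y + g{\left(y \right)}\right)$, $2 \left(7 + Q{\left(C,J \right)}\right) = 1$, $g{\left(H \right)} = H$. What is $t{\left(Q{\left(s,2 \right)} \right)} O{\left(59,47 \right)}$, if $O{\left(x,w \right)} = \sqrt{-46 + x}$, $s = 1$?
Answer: $- \frac{373 \sqrt{13}}{2} \approx -672.44$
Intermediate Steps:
$Q{\left(C,J \right)} = - \frac{13}{2}$ ($Q{\left(C,J \right)} = -7 + \frac{1}{2} \cdot 1 = -7 + \frac{1}{2} = - \frac{13}{2}$)
$t{\left(y \right)} = 2 + 2 y \left(21 + y\right)$ ($t{\left(y \right)} = 2 + \left(y + 21\right) \left(y + y\right) = 2 + \left(21 + y\right) 2 y = 2 + 2 y \left(21 + y\right)$)
$t{\left(Q{\left(s,2 \right)} \right)} O{\left(59,47 \right)} = \left(2 + 2 \left(- \frac{13}{2}\right)^{2} + 42 \left(- \frac{13}{2}\right)\right) \sqrt{-46 + 59} = \left(2 + 2 \cdot \frac{169}{4} - 273\right) \sqrt{13} = \left(2 + \frac{169}{2} - 273\right) \sqrt{13} = - \frac{373 \sqrt{13}}{2}$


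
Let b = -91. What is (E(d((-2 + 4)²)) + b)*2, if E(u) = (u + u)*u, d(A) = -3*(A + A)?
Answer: 2122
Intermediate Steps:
d(A) = -6*A
E(u) = 2*u² (E(u) = (2*u)*u = 2*u²)
(E(d((-2 + 4)²)) + b)*2 = (2*(-6*(-2 + 4)²)² - 91)*2 = (2*(-6*2²)² - 91)*2 = (2*(-6*4)² - 91)*2 = (2*(-24)² - 91)*2 = (2*576 - 91)*2 = (1152 - 91)*2 = 1061*2 = 2122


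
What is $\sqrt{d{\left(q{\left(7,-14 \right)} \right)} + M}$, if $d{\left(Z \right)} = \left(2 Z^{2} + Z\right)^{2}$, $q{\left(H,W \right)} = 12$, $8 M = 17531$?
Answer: $\frac{\sqrt{1475062}}{4} \approx 303.63$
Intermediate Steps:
$M = \frac{17531}{8}$ ($M = \frac{1}{8} \cdot 17531 = \frac{17531}{8} \approx 2191.4$)
$d{\left(Z \right)} = \left(Z + 2 Z^{2}\right)^{2}$
$\sqrt{d{\left(q{\left(7,-14 \right)} \right)} + M} = \sqrt{12^{2} \left(1 + 2 \cdot 12\right)^{2} + \frac{17531}{8}} = \sqrt{144 \left(1 + 24\right)^{2} + \frac{17531}{8}} = \sqrt{144 \cdot 25^{2} + \frac{17531}{8}} = \sqrt{144 \cdot 625 + \frac{17531}{8}} = \sqrt{90000 + \frac{17531}{8}} = \sqrt{\frac{737531}{8}} = \frac{\sqrt{1475062}}{4}$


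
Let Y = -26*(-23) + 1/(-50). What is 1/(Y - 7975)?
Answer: -50/368851 ≈ -0.00013556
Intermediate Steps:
Y = 29899/50 (Y = 598 - 1/50 = 29899/50 ≈ 597.98)
1/(Y - 7975) = 1/(29899/50 - 7975) = 1/(-368851/50) = -50/368851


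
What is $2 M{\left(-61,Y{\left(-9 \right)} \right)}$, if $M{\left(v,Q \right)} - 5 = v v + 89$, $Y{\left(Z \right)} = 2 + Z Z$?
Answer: $7630$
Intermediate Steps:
$Y{\left(Z \right)} = 2 + Z^{2}$
$M{\left(v,Q \right)} = 94 + v^{2}$ ($M{\left(v,Q \right)} = 5 + \left(v v + 89\right) = 5 + \left(v^{2} + 89\right) = 5 + \left(89 + v^{2}\right) = 94 + v^{2}$)
$2 M{\left(-61,Y{\left(-9 \right)} \right)} = 2 \left(94 + \left(-61\right)^{2}\right) = 2 \left(94 + 3721\right) = 2 \cdot 3815 = 7630$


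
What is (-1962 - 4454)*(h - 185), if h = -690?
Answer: 5614000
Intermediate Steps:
(-1962 - 4454)*(h - 185) = (-1962 - 4454)*(-690 - 185) = -6416*(-875) = 5614000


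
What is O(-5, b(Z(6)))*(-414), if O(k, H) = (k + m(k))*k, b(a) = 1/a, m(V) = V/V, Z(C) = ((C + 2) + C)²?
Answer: -8280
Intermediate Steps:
Z(C) = (2 + 2*C)² (Z(C) = ((2 + C) + C)² = (2 + 2*C)²)
m(V) = 1
O(k, H) = k*(1 + k) (O(k, H) = (k + 1)*k = (1 + k)*k = k*(1 + k))
O(-5, b(Z(6)))*(-414) = -5*(1 - 5)*(-414) = -5*(-4)*(-414) = 20*(-414) = -8280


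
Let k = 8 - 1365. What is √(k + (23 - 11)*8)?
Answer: I*√1261 ≈ 35.511*I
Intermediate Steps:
k = -1357
√(k + (23 - 11)*8) = √(-1357 + (23 - 11)*8) = √(-1357 + 12*8) = √(-1357 + 96) = √(-1261) = I*√1261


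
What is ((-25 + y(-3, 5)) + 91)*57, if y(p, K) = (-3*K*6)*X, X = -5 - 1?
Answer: 34542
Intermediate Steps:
X = -6
y(p, K) = 108*K (y(p, K) = -3*K*6*(-6) = -18*K*(-6) = 108*K)
((-25 + y(-3, 5)) + 91)*57 = ((-25 + 108*5) + 91)*57 = ((-25 + 540) + 91)*57 = (515 + 91)*57 = 606*57 = 34542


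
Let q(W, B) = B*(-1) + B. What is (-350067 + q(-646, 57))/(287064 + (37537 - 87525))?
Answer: -350067/237076 ≈ -1.4766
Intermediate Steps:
q(W, B) = 0 (q(W, B) = -B + B = 0)
(-350067 + q(-646, 57))/(287064 + (37537 - 87525)) = (-350067 + 0)/(287064 + (37537 - 87525)) = -350067/(287064 - 49988) = -350067/237076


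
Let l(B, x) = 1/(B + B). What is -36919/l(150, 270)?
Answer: -11075700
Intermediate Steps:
l(B, x) = 1/(2*B)
-36919/l(150, 270) = -36919/((½)/150) = -36919/((½)*(1/150)) = -36919/1/300 = -36919*300 = -11075700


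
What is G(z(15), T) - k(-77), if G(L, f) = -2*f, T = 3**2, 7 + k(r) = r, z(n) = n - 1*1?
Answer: 66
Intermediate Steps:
z(n) = -1 + n (z(n) = n - 1 = -1 + n)
k(r) = -7 + r
T = 9
G(z(15), T) - k(-77) = -2*9 - (-7 - 77) = -18 - 1*(-84) = -18 + 84 = 66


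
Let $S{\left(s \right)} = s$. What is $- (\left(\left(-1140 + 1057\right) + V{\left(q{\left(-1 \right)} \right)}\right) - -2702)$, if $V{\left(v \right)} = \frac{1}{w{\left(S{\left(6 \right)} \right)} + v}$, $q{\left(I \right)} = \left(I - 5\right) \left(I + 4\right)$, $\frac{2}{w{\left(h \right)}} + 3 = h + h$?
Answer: $- \frac{419031}{160} \approx -2618.9$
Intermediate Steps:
$w{\left(h \right)} = \frac{2}{-3 + 2 h}$ ($w{\left(h \right)} = \frac{2}{-3 + \left(h + h\right)} = \frac{2}{-3 + 2 h}$)
$q{\left(I \right)} = \left(-5 + I\right) \left(4 + I\right)$
$V{\left(v \right)} = \frac{1}{\frac{2}{9} + v}$ ($V{\left(v \right)} = \frac{1}{\frac{2}{-3 + 2 \cdot 6} + v} = \frac{1}{\frac{2}{-3 + 12} + v} = \frac{1}{\frac{2}{9} + v}$)
$- (\left(\left(-1140 + 1057\right) + V{\left(q{\left(-1 \right)} \right)}\right) - -2702) = - (\left(\left(-1140 + 1057\right) + \frac{9}{2 + 9 \left(-20 + \left(-1\right)^{2} - -1\right)}\right) - -2702) = - (\left(-83 + \frac{9}{2 + 9 \left(-20 + 1 + 1\right)}\right) + 2702) = - (\left(-83 + \frac{9}{2 + 9 \left(-18\right)}\right) + 2702) = - (\left(-83 + \frac{9}{2 - 162}\right) + 2702) = - (\left(-83 + \frac{9}{-160}\right) + 2702) = - (\left(-83 + 9 \left(- \frac{1}{160}\right)\right) + 2702) = - (\left(-83 - \frac{9}{160}\right) + 2702) = - (- \frac{13289}{160} + 2702) = \left(-1\right) \frac{419031}{160} = - \frac{419031}{160}$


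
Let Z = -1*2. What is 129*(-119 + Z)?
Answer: -15609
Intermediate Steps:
Z = -2
129*(-119 + Z) = 129*(-119 - 2) = 129*(-121) = -15609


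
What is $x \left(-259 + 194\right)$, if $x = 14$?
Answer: $-910$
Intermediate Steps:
$x \left(-259 + 194\right) = 14 \left(-259 + 194\right) = 14 \left(-65\right) = -910$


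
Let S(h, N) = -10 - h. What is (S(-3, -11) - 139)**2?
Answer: 21316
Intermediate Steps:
(S(-3, -11) - 139)**2 = ((-10 - 1*(-3)) - 139)**2 = ((-10 + 3) - 139)**2 = (-7 - 139)**2 = (-146)**2 = 21316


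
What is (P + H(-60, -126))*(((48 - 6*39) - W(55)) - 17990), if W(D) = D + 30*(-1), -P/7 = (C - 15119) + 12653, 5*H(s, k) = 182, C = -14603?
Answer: -10876862997/5 ≈ -2.1754e+9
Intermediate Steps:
H(s, k) = 182/5 (H(s, k) = (⅕)*182 = 182/5)
P = 119483 (P = -7*((-14603 - 15119) + 12653) = -7*(-29722 + 12653) = -7*(-17069) = 119483)
W(D) = -30 + D (W(D) = D - 30 = -30 + D)
(P + H(-60, -126))*(((48 - 6*39) - W(55)) - 17990) = (119483 + 182/5)*(((48 - 6*39) - (-30 + 55)) - 17990) = 597597*(((48 - 234) - 1*25) - 17990)/5 = 597597*((-186 - 25) - 17990)/5 = 597597*(-211 - 17990)/5 = (597597/5)*(-18201) = -10876862997/5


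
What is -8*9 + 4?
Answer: -68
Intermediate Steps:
-8*9 + 4 = -72 + 4 = -68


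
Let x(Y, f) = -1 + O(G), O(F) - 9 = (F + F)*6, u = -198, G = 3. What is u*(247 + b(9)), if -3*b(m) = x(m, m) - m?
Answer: -46596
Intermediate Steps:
O(F) = 9 + 12*F (O(F) = 9 + (F + F)*6 = 9 + (2*F)*6 = 9 + 12*F)
x(Y, f) = 44 (x(Y, f) = -1 + (9 + 12*3) = -1 + (9 + 36) = -1 + 45 = 44)
b(m) = -44/3 + m/3 (b(m) = -(44 - m)/3 = -44/3 + m/3)
u*(247 + b(9)) = -198*(247 + (-44/3 + (⅓)*9)) = -198*(247 + (-44/3 + 3)) = -198*(247 - 35/3) = -198*706/3 = -46596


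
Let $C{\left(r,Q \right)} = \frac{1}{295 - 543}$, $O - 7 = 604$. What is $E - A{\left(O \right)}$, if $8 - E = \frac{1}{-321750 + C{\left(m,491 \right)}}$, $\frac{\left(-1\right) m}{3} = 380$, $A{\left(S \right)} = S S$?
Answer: $- \frac{29788137895065}{79794001} \approx -3.7331 \cdot 10^{5}$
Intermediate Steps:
$O = 611$ ($O = 7 + 604 = 611$)
$A{\left(S \right)} = S^{2}$
$m = -1140$ ($m = \left(-3\right) 380 = -1140$)
$C{\left(r,Q \right)} = - \frac{1}{248}$ ($C{\left(r,Q \right)} = \frac{1}{-248} = - \frac{1}{248}$)
$E = \frac{638352256}{79794001}$ ($E = 8 - \frac{1}{-321750 - \frac{1}{248}} = 8 - \frac{1}{- \frac{79794001}{248}} = 8 - - \frac{248}{79794001} = 8 + \frac{248}{79794001} = \frac{638352256}{79794001} \approx 8.0$)
$E - A{\left(O \right)} = \frac{638352256}{79794001} - 611^{2} = \frac{638352256}{79794001} - 373321 = - \frac{29788137895065}{79794001}$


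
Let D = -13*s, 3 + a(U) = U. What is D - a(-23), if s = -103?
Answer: 1365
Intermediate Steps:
a(U) = -3 + U
D = 1339 (D = -13*(-103) = 1339)
D - a(-23) = 1339 - (-3 - 23) = 1339 - 1*(-26) = 1339 + 26 = 1365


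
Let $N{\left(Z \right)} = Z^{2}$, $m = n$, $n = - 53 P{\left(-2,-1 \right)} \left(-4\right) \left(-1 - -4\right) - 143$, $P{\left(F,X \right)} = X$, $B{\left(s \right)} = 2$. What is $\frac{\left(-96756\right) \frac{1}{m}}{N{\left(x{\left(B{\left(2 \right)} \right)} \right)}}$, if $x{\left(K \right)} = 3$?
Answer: $\frac{32252}{2337} \approx 13.801$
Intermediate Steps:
$n = -779$ ($n = - 53 \left(-1\right) \left(-4\right) \left(-1 - -4\right) - 143 = - 53 \cdot 4 \left(-1 + 4\right) - 143 = - 53 \cdot 4 \cdot 3 - 143 = \left(-53\right) 12 - 143 = -636 - 143 = -779$)
$m = -779$
$\frac{\left(-96756\right) \frac{1}{m}}{N{\left(x{\left(B{\left(2 \right)} \right)} \right)}} = \frac{\left(-96756\right) \frac{1}{-779}}{3^{2}} = \frac{\left(-96756\right) \left(- \frac{1}{779}\right)}{9} = \frac{96756}{779} \cdot \frac{1}{9} = \frac{32252}{2337}$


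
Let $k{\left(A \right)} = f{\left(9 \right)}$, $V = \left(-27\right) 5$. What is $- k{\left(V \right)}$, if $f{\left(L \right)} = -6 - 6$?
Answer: $12$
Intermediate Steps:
$V = -135$
$f{\left(L \right)} = -12$ ($f{\left(L \right)} = -6 - 6 = -12$)
$k{\left(A \right)} = -12$
$- k{\left(V \right)} = \left(-1\right) \left(-12\right) = 12$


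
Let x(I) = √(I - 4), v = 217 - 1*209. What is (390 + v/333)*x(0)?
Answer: 259756*I/333 ≈ 780.05*I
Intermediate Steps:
v = 8 (v = 217 - 209 = 8)
x(I) = √(-4 + I)
(390 + v/333)*x(0) = (390 + 8/333)*√(-4 + 0) = (390 + 8*(1/333))*√(-4) = (390 + 8/333)*(2*I) = 129878*(2*I)/333 = 259756*I/333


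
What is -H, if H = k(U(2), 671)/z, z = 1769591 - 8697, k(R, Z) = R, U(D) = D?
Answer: -1/880447 ≈ -1.1358e-6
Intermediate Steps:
z = 1760894
H = 1/880447 (H = 2/1760894 = 2*(1/1760894) = 1/880447 ≈ 1.1358e-6)
-H = -1*1/880447 = -1/880447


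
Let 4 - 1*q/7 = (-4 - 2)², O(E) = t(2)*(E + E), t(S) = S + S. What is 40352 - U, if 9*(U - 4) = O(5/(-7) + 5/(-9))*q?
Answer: 3247708/81 ≈ 40095.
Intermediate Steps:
t(S) = 2*S
O(E) = 8*E (O(E) = (2*2)*(E + E) = 4*(2*E) = 8*E)
q = -224 (q = 28 - 7*(-4 - 2)² = 28 - 7*(-6)² = 28 - 7*36 = 28 - 252 = -224)
U = 20804/81 (U = 4 + ((8*(5/(-7) + 5/(-9)))*(-224))/9 = 4 + ((8*(5*(-⅐) + 5*(-⅑)))*(-224))/9 = 4 + ((8*(-5/7 - 5/9))*(-224))/9 = 4 + ((8*(-80/63))*(-224))/9 = 4 + (-640/63*(-224))/9 = 4 + (⅑)*(20480/9) = 4 + 20480/81 = 20804/81 ≈ 256.84)
40352 - U = 40352 - 1*20804/81 = 40352 - 20804/81 = 3247708/81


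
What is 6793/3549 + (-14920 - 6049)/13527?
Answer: 5823310/16002441 ≈ 0.36390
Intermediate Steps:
6793/3549 + (-14920 - 6049)/13527 = 6793*(1/3549) - 20969*1/13527 = 6793/3549 - 20969/13527 = 5823310/16002441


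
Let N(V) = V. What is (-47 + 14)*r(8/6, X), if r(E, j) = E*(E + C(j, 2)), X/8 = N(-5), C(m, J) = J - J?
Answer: -176/3 ≈ -58.667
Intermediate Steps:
C(m, J) = 0
X = -40 (X = 8*(-5) = -40)
r(E, j) = E² (r(E, j) = E*(E + 0) = E*E = E²)
(-47 + 14)*r(8/6, X) = (-47 + 14)*(8/6)² = -33*(8*(⅙))² = -33*(4/3)² = -33*16/9 = -176/3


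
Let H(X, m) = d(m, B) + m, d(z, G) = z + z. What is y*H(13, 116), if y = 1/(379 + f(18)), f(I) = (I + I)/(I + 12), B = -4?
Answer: 1740/1901 ≈ 0.91531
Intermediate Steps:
d(z, G) = 2*z
f(I) = 2*I/(12 + I) (f(I) = (2*I)/(12 + I) = 2*I/(12 + I))
H(X, m) = 3*m (H(X, m) = 2*m + m = 3*m)
y = 5/1901 (y = 1/(379 + 2*18/(12 + 18)) = 1/(379 + 2*18/30) = 1/(379 + 2*18*(1/30)) = 1/(379 + 6/5) = 1/(1901/5) = 5/1901 ≈ 0.0026302)
y*H(13, 116) = 5*(3*116)/1901 = (5/1901)*348 = 1740/1901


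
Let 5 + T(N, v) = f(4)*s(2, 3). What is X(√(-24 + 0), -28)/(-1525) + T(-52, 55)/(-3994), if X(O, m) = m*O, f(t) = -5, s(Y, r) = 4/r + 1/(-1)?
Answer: 10/5991 + 56*I*√6/1525 ≈ 0.0016692 + 0.089949*I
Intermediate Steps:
s(Y, r) = -1 + 4/r (s(Y, r) = 4/r + 1*(-1) = 4/r - 1 = -1 + 4/r)
T(N, v) = -20/3 (T(N, v) = -5 - 5*(4 - 1*3)/3 = -5 - 5*(4 - 3)/3 = -5 - 5/3 = -20/3)
X(O, m) = O*m
X(√(-24 + 0), -28)/(-1525) + T(-52, 55)/(-3994) = (√(-24 + 0)*(-28))/(-1525) - 20/3/(-3994) = (√(-24)*(-28))*(-1/1525) - 20/3*(-1/3994) = ((2*I*√6)*(-28))*(-1/1525) + 10/5991 = -56*I*√6*(-1/1525) + 10/5991 = 56*I*√6/1525 + 10/5991 = 10/5991 + 56*I*√6/1525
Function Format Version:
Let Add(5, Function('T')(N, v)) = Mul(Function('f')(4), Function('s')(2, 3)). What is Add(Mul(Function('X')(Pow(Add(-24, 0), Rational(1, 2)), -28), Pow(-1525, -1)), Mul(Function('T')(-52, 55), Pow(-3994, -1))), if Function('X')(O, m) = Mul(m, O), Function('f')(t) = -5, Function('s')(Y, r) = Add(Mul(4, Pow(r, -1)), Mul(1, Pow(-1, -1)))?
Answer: Add(Rational(10, 5991), Mul(Rational(56, 1525), I, Pow(6, Rational(1, 2)))) ≈ Add(0.0016692, Mul(0.089949, I))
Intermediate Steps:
Function('s')(Y, r) = Add(-1, Mul(4, Pow(r, -1))) (Function('s')(Y, r) = Add(Mul(4, Pow(r, -1)), Mul(1, -1)) = Add(Mul(4, Pow(r, -1)), -1) = Add(-1, Mul(4, Pow(r, -1))))
Function('T')(N, v) = Rational(-20, 3) (Function('T')(N, v) = Add(-5, Mul(-5, Mul(Pow(3, -1), Add(4, Mul(-1, 3))))) = Add(-5, Mul(-5, Mul(Rational(1, 3), Add(4, -3)))) = Add(-5, Mul(-5, Mul(Rational(1, 3), 1))) = Add(-5, Mul(-5, Rational(1, 3))) = Add(-5, Rational(-5, 3)) = Rational(-20, 3))
Function('X')(O, m) = Mul(O, m)
Add(Mul(Function('X')(Pow(Add(-24, 0), Rational(1, 2)), -28), Pow(-1525, -1)), Mul(Function('T')(-52, 55), Pow(-3994, -1))) = Add(Mul(Mul(Pow(Add(-24, 0), Rational(1, 2)), -28), Pow(-1525, -1)), Mul(Rational(-20, 3), Pow(-3994, -1))) = Add(Mul(Mul(Pow(-24, Rational(1, 2)), -28), Rational(-1, 1525)), Mul(Rational(-20, 3), Rational(-1, 3994))) = Add(Mul(Mul(Mul(2, I, Pow(6, Rational(1, 2))), -28), Rational(-1, 1525)), Rational(10, 5991)) = Add(Mul(Mul(-56, I, Pow(6, Rational(1, 2))), Rational(-1, 1525)), Rational(10, 5991)) = Add(Mul(Rational(56, 1525), I, Pow(6, Rational(1, 2))), Rational(10, 5991)) = Add(Rational(10, 5991), Mul(Rational(56, 1525), I, Pow(6, Rational(1, 2))))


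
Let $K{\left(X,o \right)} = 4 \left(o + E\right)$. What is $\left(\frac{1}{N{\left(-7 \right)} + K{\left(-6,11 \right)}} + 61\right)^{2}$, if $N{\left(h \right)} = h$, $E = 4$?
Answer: $\frac{10458756}{2809} \approx 3723.3$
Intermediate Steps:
$K{\left(X,o \right)} = 16 + 4 o$ ($K{\left(X,o \right)} = 4 \left(o + 4\right) = 4 \left(4 + o\right) = 16 + 4 o$)
$\left(\frac{1}{N{\left(-7 \right)} + K{\left(-6,11 \right)}} + 61\right)^{2} = \left(\frac{1}{-7 + \left(16 + 4 \cdot 11\right)} + 61\right)^{2} = \left(\frac{1}{-7 + \left(16 + 44\right)} + 61\right)^{2} = \left(\frac{1}{-7 + 60} + 61\right)^{2} = \left(\frac{1}{53} + 61\right)^{2} = \left(\frac{3234}{53}\right)^{2} = \frac{10458756}{2809}$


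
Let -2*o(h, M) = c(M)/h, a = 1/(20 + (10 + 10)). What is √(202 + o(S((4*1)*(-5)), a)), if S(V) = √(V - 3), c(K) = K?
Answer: √(42743200 + 115*I*√23)/460 ≈ 14.213 + 9.1694e-5*I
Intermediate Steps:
S(V) = √(-3 + V)
a = 1/40 (a = 1/(20 + 20) = 1/40 ≈ 0.025000)
o(h, M) = -M/(2*h)
√(202 + o(S((4*1)*(-5)), a)) = √(202 - ½*1/40/√(-3 + (4*1)*(-5))) = √(202 - ½*1/40/√(-3 + 4*(-5))) = √(202 - ½*1/40/√(-3 - 20)) = √(202 - ½*1/40/√(-23)) = √(202 - ½*1/40/I*√23) = √(202 - ½*1/40*(-I*√23/23)) = √(202 + I*√23/1840)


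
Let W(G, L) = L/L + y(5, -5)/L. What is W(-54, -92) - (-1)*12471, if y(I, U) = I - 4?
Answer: 1147423/92 ≈ 12472.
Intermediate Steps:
y(I, U) = -4 + I
W(G, L) = 1 + 1/L (W(G, L) = L/L + (-4 + 5)/L = 1 + 1/L)
W(-54, -92) - (-1)*12471 = (1 - 92)/(-92) - (-1)*12471 = -1/92*(-91) - 1*(-12471) = 91/92 + 12471 = 1147423/92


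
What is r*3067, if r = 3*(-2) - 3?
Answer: -27603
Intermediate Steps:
r = -9 (r = -6 - 3 = -9)
r*3067 = -9*3067 = -27603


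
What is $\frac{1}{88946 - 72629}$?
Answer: $\frac{1}{16317} \approx 6.1286 \cdot 10^{-5}$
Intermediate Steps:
$\frac{1}{88946 - 72629} = \frac{1}{16317}$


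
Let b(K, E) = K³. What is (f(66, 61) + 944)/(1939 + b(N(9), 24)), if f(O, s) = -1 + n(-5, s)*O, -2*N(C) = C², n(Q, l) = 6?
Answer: -10712/515929 ≈ -0.020763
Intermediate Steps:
N(C) = -C²/2
f(O, s) = -1 + 6*O
(f(66, 61) + 944)/(1939 + b(N(9), 24)) = ((-1 + 6*66) + 944)/(1939 + (-½*9²)³) = ((-1 + 396) + 944)/(1939 + (-½*81)³) = (395 + 944)/(1939 + (-81/2)³) = 1339/(1939 - 531441/8) = 1339/(-515929/8) = 1339*(-8/515929) = -10712/515929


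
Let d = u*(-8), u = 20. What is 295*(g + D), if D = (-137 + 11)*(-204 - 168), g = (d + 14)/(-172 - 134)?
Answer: 2115589255/153 ≈ 1.3827e+7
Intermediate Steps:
d = -160 (d = 20*(-8) = -160)
g = 73/153 (g = (-160 + 14)/(-172 - 134) = -146/(-306) = -146*(-1/306) = 73/153 ≈ 0.47712)
D = 46872 (D = -126*(-372) = 46872)
295*(g + D) = 295*(73/153 + 46872) = 295*(7171489/153) = 2115589255/153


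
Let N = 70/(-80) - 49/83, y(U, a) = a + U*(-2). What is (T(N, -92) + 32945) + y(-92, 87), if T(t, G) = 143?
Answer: 33359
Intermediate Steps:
y(U, a) = a - 2*U
N = -973/664 (N = 70*(-1/80) - 49*1/83 = -7/8 - 49/83 = -973/664 ≈ -1.4654)
(T(N, -92) + 32945) + y(-92, 87) = (143 + 32945) + (87 - 2*(-92)) = 33088 + (87 + 184) = 33088 + 271 = 33359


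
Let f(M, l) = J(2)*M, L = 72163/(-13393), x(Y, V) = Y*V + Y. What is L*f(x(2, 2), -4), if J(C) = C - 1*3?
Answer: 432978/13393 ≈ 32.329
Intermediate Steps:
J(C) = -3 + C (J(C) = C - 3 = -3 + C)
x(Y, V) = Y + V*Y (x(Y, V) = V*Y + Y = Y + V*Y)
L = -72163/13393 (L = 72163*(-1/13393) = -72163/13393 ≈ -5.3881)
f(M, l) = -M (f(M, l) = (-3 + 2)*M = -M)
L*f(x(2, 2), -4) = -(-72163)*2*(1 + 2)/13393 = -(-72163)*2*3/13393 = -(-72163)*6/13393 = -72163/13393*(-6) = 432978/13393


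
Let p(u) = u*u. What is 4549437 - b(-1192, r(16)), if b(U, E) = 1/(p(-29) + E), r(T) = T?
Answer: 3898867508/857 ≈ 4.5494e+6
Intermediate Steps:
p(u) = u**2
b(U, E) = 1/(841 + E) (b(U, E) = 1/((-29)**2 + E) = 1/(841 + E))
4549437 - b(-1192, r(16)) = 4549437 - 1/(841 + 16) = 4549437 - 1/857 = 3898867508/857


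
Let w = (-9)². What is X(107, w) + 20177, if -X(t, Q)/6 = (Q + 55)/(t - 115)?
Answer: 20279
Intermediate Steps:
w = 81
X(t, Q) = -6*(55 + Q)/(-115 + t) (X(t, Q) = -6*(Q + 55)/(t - 115) = -6*(55 + Q)/(-115 + t))
X(107, w) + 20177 = 6*(-55 - 1*81)/(-115 + 107) + 20177 = 6*(-55 - 81)/(-8) + 20177 = 6*(-⅛)*(-136) + 20177 = 102 + 20177 = 20279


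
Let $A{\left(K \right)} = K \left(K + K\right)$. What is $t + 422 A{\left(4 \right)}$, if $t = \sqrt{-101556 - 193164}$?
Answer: $13504 + 8 i \sqrt{4605} \approx 13504.0 + 542.88 i$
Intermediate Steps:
$t = 8 i \sqrt{4605}$ ($t = \sqrt{-294720} = 8 i \sqrt{4605} \approx 542.88 i$)
$A{\left(K \right)} = 2 K^{2}$ ($A{\left(K \right)} = K 2 K = 2 K^{2}$)
$t + 422 A{\left(4 \right)} = 8 i \sqrt{4605} + 422 \cdot 2 \cdot 4^{2} = 8 i \sqrt{4605} + 422 \cdot 2 \cdot 16 = 8 i \sqrt{4605} + 422 \cdot 32 = 8 i \sqrt{4605} + 13504 = 13504 + 8 i \sqrt{4605}$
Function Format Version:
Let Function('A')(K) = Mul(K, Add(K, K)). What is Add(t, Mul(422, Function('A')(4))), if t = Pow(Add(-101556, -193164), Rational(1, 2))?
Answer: Add(13504, Mul(8, I, Pow(4605, Rational(1, 2)))) ≈ Add(13504., Mul(542.88, I))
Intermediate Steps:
t = Mul(8, I, Pow(4605, Rational(1, 2))) (t = Pow(-294720, Rational(1, 2)) = Mul(8, I, Pow(4605, Rational(1, 2))) ≈ Mul(542.88, I))
Function('A')(K) = Mul(2, Pow(K, 2)) (Function('A')(K) = Mul(K, Mul(2, K)) = Mul(2, Pow(K, 2)))
Add(t, Mul(422, Function('A')(4))) = Add(Mul(8, I, Pow(4605, Rational(1, 2))), Mul(422, Mul(2, Pow(4, 2)))) = Add(Mul(8, I, Pow(4605, Rational(1, 2))), Mul(422, Mul(2, 16))) = Add(Mul(8, I, Pow(4605, Rational(1, 2))), Mul(422, 32)) = Add(Mul(8, I, Pow(4605, Rational(1, 2))), 13504) = Add(13504, Mul(8, I, Pow(4605, Rational(1, 2))))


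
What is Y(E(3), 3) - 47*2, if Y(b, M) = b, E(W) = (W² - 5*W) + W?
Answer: -97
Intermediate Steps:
E(W) = W² - 4*W
Y(E(3), 3) - 47*2 = 3*(-4 + 3) - 47*2 = 3*(-1) - 94 = -3 - 94 = -97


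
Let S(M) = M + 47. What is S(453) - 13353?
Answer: -12853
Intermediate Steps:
S(M) = 47 + M
S(453) - 13353 = (47 + 453) - 13353 = 500 - 13353 = -12853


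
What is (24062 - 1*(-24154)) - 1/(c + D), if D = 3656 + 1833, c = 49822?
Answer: 2666875175/55311 ≈ 48216.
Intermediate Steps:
D = 5489
(24062 - 1*(-24154)) - 1/(c + D) = (24062 - 1*(-24154)) - 1/(49822 + 5489) = (24062 + 24154) - 1/55311 = 48216 - 1*1/55311 = 48216 - 1/55311 = 2666875175/55311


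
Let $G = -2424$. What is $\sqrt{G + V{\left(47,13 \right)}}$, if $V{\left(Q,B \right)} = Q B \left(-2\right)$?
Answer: $i \sqrt{3646} \approx 60.382 i$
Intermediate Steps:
$V{\left(Q,B \right)} = - 2 B Q$ ($V{\left(Q,B \right)} = B Q \left(-2\right) = - 2 B Q$)
$\sqrt{G + V{\left(47,13 \right)}} = \sqrt{-2424 - 26 \cdot 47} = \sqrt{-2424 - 1222} = \sqrt{-3646} = i \sqrt{3646}$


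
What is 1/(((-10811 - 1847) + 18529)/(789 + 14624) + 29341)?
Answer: 15413/452238704 ≈ 3.4082e-5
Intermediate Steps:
1/(((-10811 - 1847) + 18529)/(789 + 14624) + 29341) = 1/((-12658 + 18529)/15413 + 29341) = 1/(5871*(1/15413) + 29341) = 1/(5871/15413 + 29341) = 1/(452238704/15413) = 15413/452238704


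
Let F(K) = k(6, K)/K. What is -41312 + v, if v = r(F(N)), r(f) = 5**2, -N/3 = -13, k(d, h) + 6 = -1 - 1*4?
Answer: -41287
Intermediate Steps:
k(d, h) = -11 (k(d, h) = -6 + (-1 - 1*4) = -6 + (-1 - 4) = -6 - 5 = -11)
N = 39 (N = -3*(-13) = 39)
F(K) = -11/K
r(f) = 25
v = 25
-41312 + v = -41312 + 25 = -41287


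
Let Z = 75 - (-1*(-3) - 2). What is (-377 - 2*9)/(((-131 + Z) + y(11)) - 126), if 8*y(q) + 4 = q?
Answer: 3160/1457 ≈ 2.1688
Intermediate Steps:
y(q) = -½ + q/8
Z = 74 (Z = 75 - (3 - 2) = 75 - 1*1 = 75 - 1 = 74)
(-377 - 2*9)/(((-131 + Z) + y(11)) - 126) = (-377 - 2*9)/(((-131 + 74) + (-½ + (⅛)*11)) - 126) = (-377 - 18)/((-57 + (-½ + 11/8)) - 126) = -395/((-57 + 7/8) - 126) = -395/(-449/8 - 126) = -395/(-1457/8) = -395*(-8/1457) = 3160/1457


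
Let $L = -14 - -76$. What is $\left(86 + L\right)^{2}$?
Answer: $21904$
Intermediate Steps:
$L = 62$ ($L = -14 + 76 = 62$)
$\left(86 + L\right)^{2} = \left(86 + 62\right)^{2} = 148^{2} = 21904$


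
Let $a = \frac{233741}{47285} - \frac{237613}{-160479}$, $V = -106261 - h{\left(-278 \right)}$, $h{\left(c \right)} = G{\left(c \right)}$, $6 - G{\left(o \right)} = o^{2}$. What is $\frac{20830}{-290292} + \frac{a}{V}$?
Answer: $- \frac{765882899767404233}{10640664663310579590} \approx -0.071977$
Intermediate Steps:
$G{\left(o \right)} = 6 - o^{2}$
$h{\left(c \right)} = 6 - c^{2}$
$V = -28983$ ($V = -106261 - \left(6 - \left(-278\right)^{2}\right) = -106261 - \left(6 - 77284\right) = -106261 - -77278 = -106261 + 77278 = -28983$)
$a = \frac{48746052644}{7588249515}$ ($a = 233741 \cdot \frac{1}{47285} - - \frac{237613}{160479} = \frac{233741}{47285} + \frac{237613}{160479} = \frac{48746052644}{7588249515} \approx 6.4239$)
$\frac{20830}{-290292} + \frac{a}{V} = \frac{20830}{-290292} + \frac{48746052644}{7588249515 \left(-28983\right)} = 20830 \left(- \frac{1}{290292}\right) + \frac{48746052644}{7588249515} \left(- \frac{1}{28983}\right) = - \frac{10415}{145146} - \frac{48746052644}{219930235693245} = - \frac{765882899767404233}{10640664663310579590}$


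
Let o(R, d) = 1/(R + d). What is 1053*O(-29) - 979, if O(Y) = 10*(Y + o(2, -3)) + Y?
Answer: -347416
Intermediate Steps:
O(Y) = -10 + 11*Y (O(Y) = 10*(Y + 1/(2 - 3)) + Y = 10*(Y + 1/(-1)) + Y = 10*(Y - 1) + Y = 10*(-1 + Y) + Y = (-10 + 10*Y) + Y = -10 + 11*Y)
1053*O(-29) - 979 = 1053*(-10 + 11*(-29)) - 979 = 1053*(-10 - 319) - 979 = 1053*(-329) - 979 = -346437 - 979 = -347416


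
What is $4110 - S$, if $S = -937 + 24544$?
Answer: $-19497$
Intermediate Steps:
$S = 23607$
$4110 - S = 4110 - 23607 = -19497$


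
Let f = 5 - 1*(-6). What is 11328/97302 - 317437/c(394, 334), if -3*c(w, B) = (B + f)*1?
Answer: 5148092949/1864955 ≈ 2760.4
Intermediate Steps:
f = 11 (f = 5 + 6 = 11)
c(w, B) = -11/3 - B/3 (c(w, B) = -(B + 11)/3 = -(11 + B)/3 = -11/3 - B/3)
11328/97302 - 317437/c(394, 334) = 11328/97302 - 317437/(-11/3 - 1/3*334) = 11328*(1/97302) - 317437/(-11/3 - 334/3) = 1888/16217 - 317437/(-115) = 1888/16217 - 317437*(-1/115) = 1888/16217 + 317437/115 = 5148092949/1864955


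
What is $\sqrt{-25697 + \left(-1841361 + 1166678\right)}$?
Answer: $6 i \sqrt{19455} \approx 836.89 i$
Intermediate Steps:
$\sqrt{-25697 + \left(-1841361 + 1166678\right)} = \sqrt{-25697 - 674683} = \sqrt{-700380} = 6 i \sqrt{19455}$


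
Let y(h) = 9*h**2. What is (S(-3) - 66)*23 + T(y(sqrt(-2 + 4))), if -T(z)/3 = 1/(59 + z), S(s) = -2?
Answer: -120431/77 ≈ -1564.0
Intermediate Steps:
T(z) = -3/(59 + z)
(S(-3) - 66)*23 + T(y(sqrt(-2 + 4))) = (-2 - 66)*23 - 3/(59 + 9*(sqrt(-2 + 4))**2) = -68*23 - 3/(59 + 9*(sqrt(2))**2) = -1564 - 3/(59 + 9*2) = -1564 - 3/(59 + 18) = -1564 - 3/77 = -120431/77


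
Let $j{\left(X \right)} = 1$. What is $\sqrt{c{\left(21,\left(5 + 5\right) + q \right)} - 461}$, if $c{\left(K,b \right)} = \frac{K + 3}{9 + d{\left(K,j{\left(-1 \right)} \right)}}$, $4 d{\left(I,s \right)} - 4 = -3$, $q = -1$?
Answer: $\frac{i \sqrt{627557}}{37} \approx 21.41 i$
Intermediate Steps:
$d{\left(I,s \right)} = \frac{1}{4}$ ($d{\left(I,s \right)} = 1 + \frac{1}{4} \left(-3\right) = 1 - \frac{3}{4} = \frac{1}{4}$)
$c{\left(K,b \right)} = \frac{12}{37} + \frac{4 K}{37}$ ($c{\left(K,b \right)} = \frac{K + 3}{9 + \frac{1}{4}} = \frac{3 + K}{\frac{37}{4}} = \left(3 + K\right) \frac{4}{37} = \frac{12}{37} + \frac{4 K}{37}$)
$\sqrt{c{\left(21,\left(5 + 5\right) + q \right)} - 461} = \sqrt{\left(\frac{12}{37} + \frac{4}{37} \cdot 21\right) - 461} = \sqrt{\left(\frac{12}{37} + \frac{84}{37}\right) - 461} = \sqrt{\frac{96}{37} - 461} = \sqrt{- \frac{16961}{37}} = \frac{i \sqrt{627557}}{37}$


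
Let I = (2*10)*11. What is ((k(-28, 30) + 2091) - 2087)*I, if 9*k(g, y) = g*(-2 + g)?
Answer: 64240/3 ≈ 21413.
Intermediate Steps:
k(g, y) = g*(-2 + g)/9 (k(g, y) = (g*(-2 + g))/9 = g*(-2 + g)/9)
I = 220 (I = 20*11 = 220)
((k(-28, 30) + 2091) - 2087)*I = (((⅑)*(-28)*(-2 - 28) + 2091) - 2087)*220 = (((⅑)*(-28)*(-30) + 2091) - 2087)*220 = ((280/3 + 2091) - 2087)*220 = (6553/3 - 2087)*220 = (292/3)*220 = 64240/3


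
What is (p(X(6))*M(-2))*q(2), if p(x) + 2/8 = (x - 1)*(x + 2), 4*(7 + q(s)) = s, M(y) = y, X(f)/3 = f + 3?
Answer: 39195/4 ≈ 9798.8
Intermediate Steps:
X(f) = 9 + 3*f (X(f) = 3*(f + 3) = 3*(3 + f) = 9 + 3*f)
q(s) = -7 + s/4
p(x) = -¼ + (-1 + x)*(2 + x) (p(x) = -¼ + (x - 1)*(x + 2) = -¼ + (-1 + x)*(2 + x))
(p(X(6))*M(-2))*q(2) = ((-9/4 + (9 + 3*6) + (9 + 3*6)²)*(-2))*(-7 + (¼)*2) = ((-9/4 + (9 + 18) + (9 + 18)²)*(-2))*(-7 + ½) = ((-9/4 + 27 + 27²)*(-2))*(-13/2) = ((-9/4 + 27 + 729)*(-2))*(-13/2) = ((3015/4)*(-2))*(-13/2) = -3015/2*(-13/2) = 39195/4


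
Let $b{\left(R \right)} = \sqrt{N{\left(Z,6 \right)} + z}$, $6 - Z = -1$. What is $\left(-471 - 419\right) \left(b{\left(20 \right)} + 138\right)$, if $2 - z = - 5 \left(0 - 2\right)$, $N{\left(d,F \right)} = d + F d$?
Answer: $-122820 - 890 \sqrt{41} \approx -1.2852 \cdot 10^{5}$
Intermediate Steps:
$Z = 7$ ($Z = 6 - -1 = 6 + 1 = 7$)
$z = -8$ ($z = 2 - - 5 \left(0 - 2\right) = 2 - \left(-5\right) \left(-2\right) = 2 - 10 = -8$)
$b{\left(R \right)} = \sqrt{41}$ ($b{\left(R \right)} = \sqrt{7 \left(1 + 6\right) - 8} = \sqrt{7 \cdot 7 - 8} = \sqrt{49 - 8} = \sqrt{41}$)
$\left(-471 - 419\right) \left(b{\left(20 \right)} + 138\right) = \left(-471 - 419\right) \left(\sqrt{41} + 138\right) = - 890 \left(138 + \sqrt{41}\right) = -122820 - 890 \sqrt{41}$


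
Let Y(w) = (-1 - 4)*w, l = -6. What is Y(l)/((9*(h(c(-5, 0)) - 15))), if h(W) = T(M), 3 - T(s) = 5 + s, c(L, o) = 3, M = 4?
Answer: -10/63 ≈ -0.15873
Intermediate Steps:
T(s) = -2 - s (T(s) = 3 - (5 + s) = 3 + (-5 - s) = -2 - s)
Y(w) = -5*w
h(W) = -6 (h(W) = -2 - 1*4 = -2 - 4 = -6)
Y(l)/((9*(h(c(-5, 0)) - 15))) = (-5*(-6))/((9*(-6 - 15))) = 30/((9*(-21))) = 30/(-189) = 30*(-1/189) = -10/63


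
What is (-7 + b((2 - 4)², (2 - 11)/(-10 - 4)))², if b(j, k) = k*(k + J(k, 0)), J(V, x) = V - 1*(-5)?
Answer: 21025/2401 ≈ 8.7568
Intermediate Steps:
J(V, x) = 5 + V (J(V, x) = V + 5 = 5 + V)
b(j, k) = k*(5 + 2*k) (b(j, k) = k*(k + (5 + k)) = k*(5 + 2*k))
(-7 + b((2 - 4)², (2 - 11)/(-10 - 4)))² = (-7 + ((2 - 11)/(-10 - 4))*(5 + 2*((2 - 11)/(-10 - 4))))² = (-7 + (-9/(-14))*(5 + 2*(-9/(-14))))² = (-7 + (-9*(-1/14))*(5 + 2*(-9*(-1/14))))² = (-7 + 9*(5 + 2*(9/14))/14)² = (-7 + 9*(5 + 9/7)/14)² = (-7 + (9/14)*(44/7))² = (-7 + 198/49)² = (-145/49)² = 21025/2401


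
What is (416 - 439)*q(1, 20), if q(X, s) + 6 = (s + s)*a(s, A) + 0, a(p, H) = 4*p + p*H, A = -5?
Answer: 18538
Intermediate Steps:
a(p, H) = 4*p + H*p
q(X, s) = -6 - 2*s**2 (q(X, s) = -6 + ((s + s)*(s*(4 - 5)) + 0) = -6 + ((2*s)*(s*(-1)) + 0) = -6 + ((2*s)*(-s) + 0) = -6 + (-2*s**2 + 0) = -6 - 2*s**2)
(416 - 439)*q(1, 20) = (416 - 439)*(-6 - 2*20**2) = -23*(-6 - 2*400) = -23*(-6 - 800) = -23*(-806) = 18538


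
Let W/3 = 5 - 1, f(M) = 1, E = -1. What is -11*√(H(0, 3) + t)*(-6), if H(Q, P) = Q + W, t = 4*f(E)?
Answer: 264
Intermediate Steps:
W = 12 (W = 3*(5 - 1) = 3*4 = 12)
t = 4 (t = 4*1 = 4)
H(Q, P) = 12 + Q (H(Q, P) = Q + 12 = 12 + Q)
-11*√(H(0, 3) + t)*(-6) = -11*√((12 + 0) + 4)*(-6) = -11*√(12 + 4)*(-6) = -11*√16*(-6) = -11*4*(-6) = -44*(-6) = 264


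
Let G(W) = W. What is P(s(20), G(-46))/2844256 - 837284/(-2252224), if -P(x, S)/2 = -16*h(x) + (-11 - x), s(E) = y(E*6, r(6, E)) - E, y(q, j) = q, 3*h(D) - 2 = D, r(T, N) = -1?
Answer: 4657032137/12511526612 ≈ 0.37222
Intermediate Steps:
h(D) = 2/3 + D/3
s(E) = 5*E (s(E) = E*6 - E = 6*E - E = 5*E)
P(x, S) = 130/3 + 38*x/3 (P(x, S) = -2*(-16*(2/3 + x/3) + (-11 - x)) = -2*((-32/3 - 16*x/3) + (-11 - x)) = -2*(-65/3 - 19*x/3) = 130/3 + 38*x/3)
P(s(20), G(-46))/2844256 - 837284/(-2252224) = (130/3 + 38*(5*20)/3)/2844256 - 837284/(-2252224) = (130/3 + (38/3)*100)*(1/2844256) - 837284*(-1/2252224) = (130/3 + 3800/3)*(1/2844256) + 209321/563056 = 1310*(1/2844256) + 209321/563056 = 655/1422128 + 209321/563056 = 4657032137/12511526612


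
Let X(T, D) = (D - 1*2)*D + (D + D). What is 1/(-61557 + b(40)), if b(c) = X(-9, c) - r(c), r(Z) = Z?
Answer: -1/59997 ≈ -1.6668e-5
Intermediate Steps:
X(T, D) = 2*D + D*(-2 + D) (X(T, D) = (D - 2)*D + 2*D = (-2 + D)*D + 2*D = D*(-2 + D) + 2*D = 2*D + D*(-2 + D))
b(c) = c² - c
1/(-61557 + b(40)) = 1/(-61557 + 40*(-1 + 40)) = 1/(-61557 + 40*39) = 1/(-61557 + 1560) = 1/(-59997) = -1/59997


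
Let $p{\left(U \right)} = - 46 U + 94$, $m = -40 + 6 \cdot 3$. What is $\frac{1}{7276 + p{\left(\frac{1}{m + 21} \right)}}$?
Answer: $\frac{1}{7416} \approx 0.00013484$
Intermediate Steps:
$m = -22$ ($m = -40 + 18 = -22$)
$p{\left(U \right)} = 94 - 46 U$
$\frac{1}{7276 + p{\left(\frac{1}{m + 21} \right)}} = \frac{1}{7276 + \left(94 - \frac{46}{-22 + 21}\right)} = \frac{1}{7276 + \left(94 - \frac{46}{-1}\right)} = \frac{1}{7276 + \left(94 - -46\right)} = \frac{1}{7276 + \left(94 + 46\right)} = \frac{1}{7276 + 140} = \frac{1}{7416}$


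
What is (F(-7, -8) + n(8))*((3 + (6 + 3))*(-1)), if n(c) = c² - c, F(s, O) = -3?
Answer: -636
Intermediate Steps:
(F(-7, -8) + n(8))*((3 + (6 + 3))*(-1)) = (-3 + 8*(-1 + 8))*((3 + (6 + 3))*(-1)) = (-3 + 8*7)*((3 + 9)*(-1)) = (-3 + 56)*(12*(-1)) = 53*(-12) = -636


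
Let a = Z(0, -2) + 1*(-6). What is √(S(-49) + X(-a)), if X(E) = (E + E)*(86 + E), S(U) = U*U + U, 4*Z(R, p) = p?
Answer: √14218/2 ≈ 59.620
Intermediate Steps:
Z(R, p) = p/4
a = -13/2 (a = (¼)*(-2) + 1*(-6) = -½ - 6 = -13/2 ≈ -6.5000)
S(U) = U + U² (S(U) = U² + U = U + U²)
X(E) = 2*E*(86 + E) (X(E) = (2*E)*(86 + E) = 2*E*(86 + E))
√(S(-49) + X(-a)) = √(-49*(1 - 49) + 2*(-1*(-13/2))*(86 - 1*(-13/2))) = √(-49*(-48) + 2*(13/2)*(86 + 13/2)) = √(2352 + 2*(13/2)*(185/2)) = √(2352 + 2405/2) = √(7109/2) = √14218/2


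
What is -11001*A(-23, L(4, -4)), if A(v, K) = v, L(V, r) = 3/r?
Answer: 253023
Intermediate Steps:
-11001*A(-23, L(4, -4)) = -11001*(-23) = 253023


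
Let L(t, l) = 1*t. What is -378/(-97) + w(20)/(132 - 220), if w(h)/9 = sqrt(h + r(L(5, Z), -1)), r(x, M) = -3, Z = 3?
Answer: 378/97 - 9*sqrt(17)/88 ≈ 3.4752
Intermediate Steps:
L(t, l) = t
w(h) = 9*sqrt(-3 + h) (w(h) = 9*sqrt(h - 3) = 9*sqrt(-3 + h))
-378/(-97) + w(20)/(132 - 220) = -378/(-97) + (9*sqrt(-3 + 20))/(132 - 220) = -378*(-1/97) + (9*sqrt(17))/(-88) = 378/97 + (9*sqrt(17))*(-1/88) = 378/97 - 9*sqrt(17)/88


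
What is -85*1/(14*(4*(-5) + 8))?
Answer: 85/168 ≈ 0.50595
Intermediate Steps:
-85*1/(14*(4*(-5) + 8)) = -85*1/(14*(-20 + 8)) = -85/(14*(-12)) = -85/(-168) = -85*(-1/168) = 85/168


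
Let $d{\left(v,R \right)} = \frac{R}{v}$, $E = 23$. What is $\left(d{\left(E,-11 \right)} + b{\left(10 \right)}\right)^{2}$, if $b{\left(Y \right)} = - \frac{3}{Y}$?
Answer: $\frac{32041}{52900} \approx 0.60569$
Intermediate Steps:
$\left(d{\left(E,-11 \right)} + b{\left(10 \right)}\right)^{2} = \left(- \frac{11}{23} - \frac{3}{10}\right)^{2} = \left(- \frac{179}{230}\right)^{2} = \frac{32041}{52900}$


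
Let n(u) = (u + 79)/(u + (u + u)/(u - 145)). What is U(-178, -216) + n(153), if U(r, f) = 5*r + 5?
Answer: -676097/765 ≈ -883.79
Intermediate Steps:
n(u) = (79 + u)/(u + 2*u/(-145 + u)) (n(u) = (79 + u)/(u + (2*u)/(-145 + u)) = (79 + u)/(u + 2*u/(-145 + u)))
U(r, f) = 5 + 5*r
U(-178, -216) + n(153) = (5 + 5*(-178)) + (-11455 + 153² - 66*153)/(153*(-143 + 153)) = (5 - 890) + (1/153)*(-11455 + 23409 - 10098)/10 = -885 + (1/153)*(⅒)*1856 = -885 + 928/765 = -676097/765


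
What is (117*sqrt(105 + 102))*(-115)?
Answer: -40365*sqrt(23) ≈ -1.9358e+5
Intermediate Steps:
(117*sqrt(105 + 102))*(-115) = (117*sqrt(207))*(-115) = (117*(3*sqrt(23)))*(-115) = (351*sqrt(23))*(-115) = -40365*sqrt(23)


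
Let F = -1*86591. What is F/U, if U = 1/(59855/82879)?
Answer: -5182904305/82879 ≈ -62536.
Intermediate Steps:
U = 82879/59855 (U = 1/(59855*(1/82879)) = 1/(59855/82879) = 82879/59855 ≈ 1.3847)
F = -86591
F/U = -86591/82879/59855 = -86591*59855/82879 = -5182904305/82879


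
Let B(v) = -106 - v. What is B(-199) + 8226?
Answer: 8319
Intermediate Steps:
B(-199) + 8226 = (-106 - 1*(-199)) + 8226 = (-106 + 199) + 8226 = 93 + 8226 = 8319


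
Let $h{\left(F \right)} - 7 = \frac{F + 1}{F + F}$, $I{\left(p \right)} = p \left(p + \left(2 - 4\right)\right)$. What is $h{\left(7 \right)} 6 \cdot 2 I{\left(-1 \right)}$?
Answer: $\frac{1908}{7} \approx 272.57$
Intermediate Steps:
$I{\left(p \right)} = p \left(-2 + p\right)$ ($I{\left(p \right)} = p \left(p + \left(2 - 4\right)\right) = p \left(p - 2\right) = p \left(-2 + p\right)$)
$h{\left(F \right)} = 7 + \frac{1 + F}{2 F}$ ($h{\left(F \right)} = 7 + \frac{F + 1}{F + F} = 7 + \frac{1 + F}{2 F}$)
$h{\left(7 \right)} 6 \cdot 2 I{\left(-1 \right)} = \frac{1 + 15 \cdot 7}{2 \cdot 7} \cdot 6 \cdot 2 \left(- (-2 - 1)\right) = \frac{1}{2} \cdot \frac{1}{7} \left(1 + 105\right) 12 \left(\left(-1\right) \left(-3\right)\right) = \frac{1}{2} \cdot \frac{1}{7} \cdot 106 \cdot 12 \cdot 3 = \frac{53}{7} \cdot 12 \cdot 3 = \frac{636}{7} \cdot 3 = \frac{1908}{7}$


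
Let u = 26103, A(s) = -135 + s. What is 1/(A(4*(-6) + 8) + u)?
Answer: 1/25952 ≈ 3.8533e-5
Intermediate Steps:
1/(A(4*(-6) + 8) + u) = 1/((-135 + (4*(-6) + 8)) + 26103) = 1/((-135 + (-24 + 8)) + 26103) = 1/((-135 - 16) + 26103) = 1/(-151 + 26103) = 1/25952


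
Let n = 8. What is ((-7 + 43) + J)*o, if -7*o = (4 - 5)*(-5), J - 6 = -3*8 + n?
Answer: -130/7 ≈ -18.571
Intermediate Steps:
J = -10 (J = 6 + (-3*8 + 8) = 6 + (-24 + 8) = 6 - 16 = -10)
o = -5/7 (o = -(4 - 5)*(-5)/7 = -(-1)*(-5)/7 = -1/7*5 = -5/7 ≈ -0.71429)
((-7 + 43) + J)*o = ((-7 + 43) - 10)*(-5/7) = (36 - 10)*(-5/7) = 26*(-5/7) = -130/7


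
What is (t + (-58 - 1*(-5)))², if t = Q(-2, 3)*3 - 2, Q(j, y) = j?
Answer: 3721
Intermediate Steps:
t = -8 (t = -2*3 - 2 = -6 - 2 = -8)
(t + (-58 - 1*(-5)))² = (-8 + (-58 - 1*(-5)))² = (-8 + (-58 + 5))² = (-8 - 53)² = (-61)² = 3721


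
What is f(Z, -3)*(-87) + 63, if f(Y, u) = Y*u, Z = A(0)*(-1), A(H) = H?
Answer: 63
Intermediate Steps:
Z = 0 (Z = 0*(-1) = 0)
f(Z, -3)*(-87) + 63 = (0*(-3))*(-87) + 63 = 0*(-87) + 63 = 0 + 63 = 63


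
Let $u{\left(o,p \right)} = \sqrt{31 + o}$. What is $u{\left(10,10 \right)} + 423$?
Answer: $423 + \sqrt{41} \approx 429.4$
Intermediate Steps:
$u{\left(10,10 \right)} + 423 = \sqrt{31 + 10} + 423 = \sqrt{41} + 423 = 423 + \sqrt{41}$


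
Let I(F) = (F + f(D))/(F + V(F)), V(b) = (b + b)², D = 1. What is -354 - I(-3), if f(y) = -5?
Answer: -11674/33 ≈ -353.76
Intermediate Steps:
V(b) = 4*b² (V(b) = (2*b)² = 4*b²)
I(F) = (-5 + F)/(F + 4*F²) (I(F) = (F - 5)/(F + 4*F²) = (-5 + F)/(F + 4*F²))
-354 - I(-3) = -354 - (-5 - 3)/((-3)*(1 + 4*(-3))) = -354 - (-1)*(-8)/(3*(1 - 12)) = -354 - (-1)*(-8)/(3*(-11)) = -354 - (-1)*(-1)*(-8)/(3*11) = -354 - 1*(-8/33) = -354 + 8/33 = -11674/33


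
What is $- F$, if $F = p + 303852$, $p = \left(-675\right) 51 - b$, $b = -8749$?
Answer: $-278176$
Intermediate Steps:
$p = -25676$ ($p = \left(-675\right) 51 - -8749 = -34425 + 8749 = -25676$)
$F = 278176$ ($F = -25676 + 303852 = 278176$)
$- F = \left(-1\right) 278176 = -278176$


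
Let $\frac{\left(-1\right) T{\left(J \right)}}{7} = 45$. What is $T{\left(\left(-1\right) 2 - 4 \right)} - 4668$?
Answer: $-4983$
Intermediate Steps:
$T{\left(J \right)} = -315$ ($T{\left(J \right)} = \left(-7\right) 45 = -315$)
$T{\left(\left(-1\right) 2 - 4 \right)} - 4668 = -315 - 4668 = -4983$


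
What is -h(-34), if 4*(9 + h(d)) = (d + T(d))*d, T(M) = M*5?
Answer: -1725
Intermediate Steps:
T(M) = 5*M
h(d) = -9 + 3*d**2/2 (h(d) = -9 + ((d + 5*d)*d)/4 = -9 + ((6*d)*d)/4 = -9 + (6*d**2)/4 = -9 + 3*d**2/2)
-h(-34) = -(-9 + (3/2)*(-34)**2) = -(-9 + (3/2)*1156) = -(-9 + 1734) = -1*1725 = -1725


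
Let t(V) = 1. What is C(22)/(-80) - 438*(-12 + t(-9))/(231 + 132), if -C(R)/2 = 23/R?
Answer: 11703/880 ≈ 13.299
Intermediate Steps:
C(R) = -46/R
C(22)/(-80) - 438*(-12 + t(-9))/(231 + 132) = -46/22/(-80) - 438*(-12 + 1)/(231 + 132) = -46*1/22*(-1/80) - 438/(363/(-11)) = -23/11*(-1/80) - 438/(363*(-1/11)) = 23/880 - 438/(-33) = 23/880 - 438*(-1/33) = 23/880 + 146/11 = 11703/880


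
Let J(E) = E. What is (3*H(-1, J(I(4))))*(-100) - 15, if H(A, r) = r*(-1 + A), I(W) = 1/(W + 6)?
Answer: 45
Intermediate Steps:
I(W) = 1/(6 + W)
(3*H(-1, J(I(4))))*(-100) - 15 = (3*((-1 - 1)/(6 + 4)))*(-100) - 15 = (3*(-2/10))*(-100) - 15 = (3*((⅒)*(-2)))*(-100) - 15 = (3*(-⅕))*(-100) - 15 = -⅗*(-100) - 15 = 60 - 15 = 45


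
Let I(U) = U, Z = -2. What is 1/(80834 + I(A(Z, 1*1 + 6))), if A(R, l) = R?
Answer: 1/80832 ≈ 1.2371e-5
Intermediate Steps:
1/(80834 + I(A(Z, 1*1 + 6))) = 1/(80834 - 2) = 1/80832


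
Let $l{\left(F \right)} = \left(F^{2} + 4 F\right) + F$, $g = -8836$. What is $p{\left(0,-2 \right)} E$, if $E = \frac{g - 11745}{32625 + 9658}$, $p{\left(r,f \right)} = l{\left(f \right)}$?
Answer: $\frac{123486}{42283} \approx 2.9205$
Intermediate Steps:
$l{\left(F \right)} = F^{2} + 5 F$
$p{\left(r,f \right)} = f \left(5 + f\right)$
$E = - \frac{20581}{42283}$ ($E = \frac{-8836 - 11745}{32625 + 9658} = - \frac{20581}{42283} \approx -0.48674$)
$p{\left(0,-2 \right)} E = - 2 \left(5 - 2\right) \left(- \frac{20581}{42283}\right) = \left(-2\right) 3 \left(- \frac{20581}{42283}\right) = \left(-6\right) \left(- \frac{20581}{42283}\right) = \frac{123486}{42283}$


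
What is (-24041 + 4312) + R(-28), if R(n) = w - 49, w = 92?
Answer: -19686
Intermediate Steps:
R(n) = 43 (R(n) = 92 - 49 = 43)
(-24041 + 4312) + R(-28) = (-24041 + 4312) + 43 = -19729 + 43 = -19686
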